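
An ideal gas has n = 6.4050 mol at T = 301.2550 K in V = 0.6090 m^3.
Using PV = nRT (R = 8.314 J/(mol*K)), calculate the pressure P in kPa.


P = nRT/V = 6.4050 * 8.314 * 301.2550 / 0.6090
= 16042.1812 / 0.6090 = 26341.8411 Pa = 26.3418 kPa

26.3418 kPa


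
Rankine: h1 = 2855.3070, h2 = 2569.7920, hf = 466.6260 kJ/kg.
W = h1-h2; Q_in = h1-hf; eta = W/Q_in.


W = 285.5150 kJ/kg
Q_in = 2388.6810 kJ/kg
eta = 0.1195 = 11.9528%

eta = 11.9528%


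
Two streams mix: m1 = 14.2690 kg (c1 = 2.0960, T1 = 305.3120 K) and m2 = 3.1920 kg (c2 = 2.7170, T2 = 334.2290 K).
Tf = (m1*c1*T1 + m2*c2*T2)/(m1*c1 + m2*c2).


num = 12029.8734
den = 38.5805
Tf = 311.8124 K

311.8124 K


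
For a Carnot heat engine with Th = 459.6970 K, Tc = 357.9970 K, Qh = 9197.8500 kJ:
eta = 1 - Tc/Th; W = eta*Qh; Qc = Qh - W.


eta = 1 - 357.9970/459.6970 = 0.2212
W = 0.2212 * 9197.8500 = 2034.8650 kJ
Qc = 9197.8500 - 2034.8650 = 7162.9850 kJ

eta = 22.1233%, W = 2034.8650 kJ, Qc = 7162.9850 kJ


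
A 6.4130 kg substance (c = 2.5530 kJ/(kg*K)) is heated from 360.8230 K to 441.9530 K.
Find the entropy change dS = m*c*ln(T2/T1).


T2/T1 = 1.2248
ln(T2/T1) = 0.2028
dS = 6.4130 * 2.5530 * 0.2028 = 3.3206 kJ/K

3.3206 kJ/K


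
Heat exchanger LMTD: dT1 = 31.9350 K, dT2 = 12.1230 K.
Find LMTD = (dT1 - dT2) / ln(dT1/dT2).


dT1/dT2 = 2.6342
ln(dT1/dT2) = 0.9686
LMTD = 19.8120 / 0.9686 = 20.4543 K

20.4543 K


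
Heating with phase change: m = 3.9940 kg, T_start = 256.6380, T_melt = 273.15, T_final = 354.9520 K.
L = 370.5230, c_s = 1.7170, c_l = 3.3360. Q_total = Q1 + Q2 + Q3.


Q1 (sensible, solid) = 3.9940 * 1.7170 * 16.5120 = 113.2343 kJ
Q2 (latent) = 3.9940 * 370.5230 = 1479.8689 kJ
Q3 (sensible, liquid) = 3.9940 * 3.3360 * 81.8020 = 1089.9285 kJ
Q_total = 2683.0317 kJ

2683.0317 kJ


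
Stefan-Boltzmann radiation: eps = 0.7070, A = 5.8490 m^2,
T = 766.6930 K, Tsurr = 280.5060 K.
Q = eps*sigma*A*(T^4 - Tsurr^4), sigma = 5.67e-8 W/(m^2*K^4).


T^4 = 3.4553e+11
Tsurr^4 = 6.1911e+09
Q = 0.7070 * 5.67e-8 * 5.8490 * 3.3934e+11 = 79564.2482 W

79564.2482 W


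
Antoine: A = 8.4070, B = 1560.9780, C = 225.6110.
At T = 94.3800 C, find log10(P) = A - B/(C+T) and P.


C+T = 319.9910
B/(C+T) = 4.8782
log10(P) = 8.4070 - 4.8782 = 3.5288
P = 10^3.5288 = 3379.1428 mmHg

3379.1428 mmHg


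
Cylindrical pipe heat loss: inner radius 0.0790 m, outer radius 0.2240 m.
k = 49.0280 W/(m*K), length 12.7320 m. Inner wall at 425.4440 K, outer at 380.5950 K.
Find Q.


dT = 44.8490 K
ln(ro/ri) = 1.0422
Q = 2*pi*49.0280*12.7320*44.8490 / 1.0422 = 168780.8312 W

168780.8312 W


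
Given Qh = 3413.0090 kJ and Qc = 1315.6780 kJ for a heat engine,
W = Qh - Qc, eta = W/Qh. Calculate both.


W = 3413.0090 - 1315.6780 = 2097.3310 kJ
eta = 2097.3310 / 3413.0090 = 0.6145 = 61.4511%

W = 2097.3310 kJ, eta = 61.4511%


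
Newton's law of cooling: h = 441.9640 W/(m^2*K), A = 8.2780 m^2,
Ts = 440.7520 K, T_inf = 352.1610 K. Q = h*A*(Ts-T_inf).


dT = 88.5910 K
Q = 441.9640 * 8.2780 * 88.5910 = 324117.0829 W

324117.0829 W


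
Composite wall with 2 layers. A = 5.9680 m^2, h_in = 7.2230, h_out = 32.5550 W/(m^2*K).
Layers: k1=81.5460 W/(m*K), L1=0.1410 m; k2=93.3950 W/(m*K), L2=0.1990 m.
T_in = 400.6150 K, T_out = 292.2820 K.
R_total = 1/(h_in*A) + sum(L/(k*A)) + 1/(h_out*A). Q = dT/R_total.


R_conv_in = 1/(7.2230*5.9680) = 0.0232
R_1 = 0.1410/(81.5460*5.9680) = 0.0003
R_2 = 0.1990/(93.3950*5.9680) = 0.0004
R_conv_out = 1/(32.5550*5.9680) = 0.0051
R_total = 0.0290 K/W
Q = 108.3330 / 0.0290 = 3736.6636 W

R_total = 0.0290 K/W, Q = 3736.6636 W


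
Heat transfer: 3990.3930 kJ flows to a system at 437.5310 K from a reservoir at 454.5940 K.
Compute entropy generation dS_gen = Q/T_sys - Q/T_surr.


dS_sys = 3990.3930/437.5310 = 9.1203 kJ/K
dS_surr = -3990.3930/454.5940 = -8.7779 kJ/K
dS_gen = 9.1203 - 8.7779 = 0.3423 kJ/K (irreversible)

dS_gen = 0.3423 kJ/K, irreversible


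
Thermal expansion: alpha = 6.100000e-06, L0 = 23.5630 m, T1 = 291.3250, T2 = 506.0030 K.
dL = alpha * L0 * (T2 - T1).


dT = 214.6780 K
dL = 6.100000e-06 * 23.5630 * 214.6780 = 0.030857 m
L_final = 23.593857 m

dL = 0.030857 m


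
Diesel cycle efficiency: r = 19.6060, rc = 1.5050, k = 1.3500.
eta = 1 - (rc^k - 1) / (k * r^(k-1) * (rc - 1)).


r^(k-1) = 2.8336
rc^k = 1.7365
eta = 0.6187 = 61.8750%

61.8750%


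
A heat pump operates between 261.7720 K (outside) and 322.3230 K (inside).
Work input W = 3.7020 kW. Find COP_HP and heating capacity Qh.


COP = 322.3230 / 60.5510 = 5.3232
Qh = 5.3232 * 3.7020 = 19.7064 kW

COP = 5.3232, Qh = 19.7064 kW


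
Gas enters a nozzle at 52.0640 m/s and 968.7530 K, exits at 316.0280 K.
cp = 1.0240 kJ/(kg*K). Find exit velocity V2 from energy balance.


dT = 652.7250 K
2*cp*1000*dT = 1336780.8000
V1^2 = 2710.6601
V2 = sqrt(1339491.4601) = 1157.3640 m/s

1157.3640 m/s


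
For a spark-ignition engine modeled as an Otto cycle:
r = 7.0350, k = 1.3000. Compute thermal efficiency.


r^(k-1) = 1.7955
eta = 1 - 1/1.7955 = 0.4430 = 44.3044%

44.3044%


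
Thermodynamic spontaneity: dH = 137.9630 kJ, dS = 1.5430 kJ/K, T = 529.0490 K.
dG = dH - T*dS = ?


T*dS = 529.0490 * 1.5430 = 816.3226 kJ
dG = 137.9630 - 816.3226 = -678.3596 kJ (spontaneous)

dG = -678.3596 kJ, spontaneous


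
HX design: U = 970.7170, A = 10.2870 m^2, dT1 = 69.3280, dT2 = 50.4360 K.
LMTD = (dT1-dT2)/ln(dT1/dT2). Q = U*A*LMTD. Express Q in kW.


LMTD = 59.3820 K
Q = 970.7170 * 10.2870 * 59.3820 = 592974.5310 W = 592.9745 kW

592.9745 kW


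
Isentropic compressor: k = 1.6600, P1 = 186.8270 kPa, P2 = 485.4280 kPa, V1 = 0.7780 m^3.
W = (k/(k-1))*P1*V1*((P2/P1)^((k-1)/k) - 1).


(k-1)/k = 0.3976
(P2/P1)^exp = 1.4618
W = 2.5152 * 186.8270 * 0.7780 * (1.4618 - 1) = 168.8091 kJ

168.8091 kJ


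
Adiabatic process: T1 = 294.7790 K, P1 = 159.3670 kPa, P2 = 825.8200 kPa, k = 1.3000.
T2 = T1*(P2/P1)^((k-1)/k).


(k-1)/k = 0.2308
(P2/P1)^exp = 1.4618
T2 = 294.7790 * 1.4618 = 430.9016 K

430.9016 K


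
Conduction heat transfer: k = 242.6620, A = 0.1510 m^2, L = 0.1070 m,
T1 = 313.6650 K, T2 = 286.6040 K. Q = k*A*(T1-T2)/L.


dT = 27.0610 K
Q = 242.6620 * 0.1510 * 27.0610 / 0.1070 = 9266.9919 W

9266.9919 W


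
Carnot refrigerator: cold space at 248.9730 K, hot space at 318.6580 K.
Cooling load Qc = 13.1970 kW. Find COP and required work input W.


COP = 248.9730 / 69.6850 = 3.5728
W = 13.1970 / 3.5728 = 3.6937 kW

COP = 3.5728, W = 3.6937 kW


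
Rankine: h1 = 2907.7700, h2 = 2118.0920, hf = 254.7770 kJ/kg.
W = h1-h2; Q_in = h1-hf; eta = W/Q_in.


W = 789.6780 kJ/kg
Q_in = 2652.9930 kJ/kg
eta = 0.2977 = 29.7656%

eta = 29.7656%


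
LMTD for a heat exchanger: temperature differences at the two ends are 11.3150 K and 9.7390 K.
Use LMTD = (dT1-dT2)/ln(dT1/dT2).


dT1/dT2 = 1.1618
ln(dT1/dT2) = 0.1500
LMTD = 1.5760 / 0.1500 = 10.5073 K

10.5073 K


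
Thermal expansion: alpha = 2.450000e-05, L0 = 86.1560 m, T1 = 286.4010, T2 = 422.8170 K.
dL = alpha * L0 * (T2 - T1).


dT = 136.4160 K
dL = 2.450000e-05 * 86.1560 * 136.4160 = 0.287950 m
L_final = 86.443950 m

dL = 0.287950 m


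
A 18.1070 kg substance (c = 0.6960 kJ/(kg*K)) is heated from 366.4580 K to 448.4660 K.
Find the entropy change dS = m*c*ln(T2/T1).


T2/T1 = 1.2238
ln(T2/T1) = 0.2019
dS = 18.1070 * 0.6960 * 0.2019 = 2.5451 kJ/K

2.5451 kJ/K


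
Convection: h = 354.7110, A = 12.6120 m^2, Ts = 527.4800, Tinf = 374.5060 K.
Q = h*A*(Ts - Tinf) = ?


dT = 152.9740 K
Q = 354.7110 * 12.6120 * 152.9740 = 684346.8012 W

684346.8012 W


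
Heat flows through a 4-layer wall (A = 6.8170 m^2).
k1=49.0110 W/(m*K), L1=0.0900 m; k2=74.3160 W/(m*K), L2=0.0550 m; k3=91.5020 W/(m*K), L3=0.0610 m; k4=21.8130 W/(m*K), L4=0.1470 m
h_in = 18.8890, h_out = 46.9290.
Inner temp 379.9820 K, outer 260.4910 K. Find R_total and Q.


R_conv_in = 1/(18.8890*6.8170) = 0.0078
R_1 = 0.0900/(49.0110*6.8170) = 0.0003
R_2 = 0.0550/(74.3160*6.8170) = 0.0001
R_3 = 0.0610/(91.5020*6.8170) = 9.7793e-05
R_4 = 0.1470/(21.8130*6.8170) = 0.0010
R_conv_out = 1/(46.9290*6.8170) = 0.0031
R_total = 0.0124 K/W
Q = 119.4910 / 0.0124 = 9670.5765 W

R_total = 0.0124 K/W, Q = 9670.5765 W


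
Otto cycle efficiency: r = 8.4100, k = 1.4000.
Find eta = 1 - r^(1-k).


r^(k-1) = 2.3438
eta = 1 - 1/2.3438 = 0.5733 = 57.3340%

57.3340%


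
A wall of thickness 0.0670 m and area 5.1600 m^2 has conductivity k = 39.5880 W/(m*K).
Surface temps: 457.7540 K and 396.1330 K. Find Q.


dT = 61.6210 K
Q = 39.5880 * 5.1600 * 61.6210 / 0.0670 = 187874.2251 W

187874.2251 W


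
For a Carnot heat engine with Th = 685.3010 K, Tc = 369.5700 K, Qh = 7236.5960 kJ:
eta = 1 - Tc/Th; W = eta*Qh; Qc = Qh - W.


eta = 1 - 369.5700/685.3010 = 0.4607
W = 0.4607 * 7236.5960 = 3334.0353 kJ
Qc = 7236.5960 - 3334.0353 = 3902.5607 kJ

eta = 46.0719%, W = 3334.0353 kJ, Qc = 3902.5607 kJ


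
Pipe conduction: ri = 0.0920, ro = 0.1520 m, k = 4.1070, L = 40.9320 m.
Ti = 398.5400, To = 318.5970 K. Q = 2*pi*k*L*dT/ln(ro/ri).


dT = 79.9430 K
ln(ro/ri) = 0.5021
Q = 2*pi*4.1070*40.9320*79.9430 / 0.5021 = 168176.2737 W

168176.2737 W


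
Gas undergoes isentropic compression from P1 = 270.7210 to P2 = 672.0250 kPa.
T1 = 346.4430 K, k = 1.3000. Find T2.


(k-1)/k = 0.2308
(P2/P1)^exp = 1.2335
T2 = 346.4430 * 1.2335 = 427.3209 K

427.3209 K


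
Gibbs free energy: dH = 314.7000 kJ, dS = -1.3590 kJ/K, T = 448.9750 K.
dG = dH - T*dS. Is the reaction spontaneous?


T*dS = 448.9750 * -1.3590 = -610.1570 kJ
dG = 314.7000 + 610.1570 = 924.8570 kJ (non-spontaneous)

dG = 924.8570 kJ, non-spontaneous


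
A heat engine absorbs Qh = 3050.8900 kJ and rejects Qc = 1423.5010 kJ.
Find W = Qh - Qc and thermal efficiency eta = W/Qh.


W = 3050.8900 - 1423.5010 = 1627.3890 kJ
eta = 1627.3890 / 3050.8900 = 0.5334 = 53.3415%

W = 1627.3890 kJ, eta = 53.3415%


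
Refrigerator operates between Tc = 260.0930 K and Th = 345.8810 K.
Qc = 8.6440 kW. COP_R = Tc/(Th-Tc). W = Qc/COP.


COP = 260.0930 / 85.7880 = 3.0318
W = 8.6440 / 3.0318 = 2.8511 kW

COP = 3.0318, W = 2.8511 kW


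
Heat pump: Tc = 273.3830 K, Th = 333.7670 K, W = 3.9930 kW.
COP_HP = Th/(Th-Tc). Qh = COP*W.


COP = 333.7670 / 60.3840 = 5.5274
Qh = 5.5274 * 3.9930 = 22.0709 kW

COP = 5.5274, Qh = 22.0709 kW


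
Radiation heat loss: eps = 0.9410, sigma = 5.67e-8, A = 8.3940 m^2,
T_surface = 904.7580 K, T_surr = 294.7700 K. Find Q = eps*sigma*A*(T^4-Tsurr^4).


T^4 = 6.7008e+11
Tsurr^4 = 7.5498e+09
Q = 0.9410 * 5.67e-8 * 8.3940 * 6.6253e+11 = 296722.4867 W

296722.4867 W


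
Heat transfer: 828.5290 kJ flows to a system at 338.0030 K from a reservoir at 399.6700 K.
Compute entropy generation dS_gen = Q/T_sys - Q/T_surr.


dS_sys = 828.5290/338.0030 = 2.4512 kJ/K
dS_surr = -828.5290/399.6700 = -2.0730 kJ/K
dS_gen = 2.4512 - 2.0730 = 0.3782 kJ/K (irreversible)

dS_gen = 0.3782 kJ/K, irreversible


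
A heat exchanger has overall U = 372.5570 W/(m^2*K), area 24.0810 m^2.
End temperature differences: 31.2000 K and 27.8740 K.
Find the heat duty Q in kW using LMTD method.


LMTD = 29.5058 K
Q = 372.5570 * 24.0810 * 29.5058 = 264712.2871 W = 264.7123 kW

264.7123 kW


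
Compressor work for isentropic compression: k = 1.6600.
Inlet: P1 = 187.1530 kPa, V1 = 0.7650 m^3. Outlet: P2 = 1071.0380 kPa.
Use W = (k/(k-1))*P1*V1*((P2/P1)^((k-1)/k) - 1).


(k-1)/k = 0.3976
(P2/P1)^exp = 2.0009
W = 2.5152 * 187.1530 * 0.7650 * (2.0009 - 1) = 360.4107 kJ

360.4107 kJ


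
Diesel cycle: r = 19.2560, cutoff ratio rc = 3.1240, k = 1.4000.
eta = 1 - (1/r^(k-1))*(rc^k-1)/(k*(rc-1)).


r^(k-1) = 3.2646
rc^k = 4.9271
eta = 0.5955 = 59.5454%

59.5454%


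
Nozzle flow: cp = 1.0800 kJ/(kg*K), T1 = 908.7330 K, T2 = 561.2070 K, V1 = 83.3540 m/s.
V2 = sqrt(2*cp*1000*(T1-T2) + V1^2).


dT = 347.5260 K
2*cp*1000*dT = 750656.1600
V1^2 = 6947.8893
V2 = sqrt(757604.0493) = 870.4045 m/s

870.4045 m/s


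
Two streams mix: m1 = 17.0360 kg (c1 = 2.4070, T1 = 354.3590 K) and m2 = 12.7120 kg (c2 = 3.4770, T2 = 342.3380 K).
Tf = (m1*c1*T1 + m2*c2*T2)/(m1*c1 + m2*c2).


num = 29661.9327
den = 85.2053
Tf = 348.1232 K

348.1232 K


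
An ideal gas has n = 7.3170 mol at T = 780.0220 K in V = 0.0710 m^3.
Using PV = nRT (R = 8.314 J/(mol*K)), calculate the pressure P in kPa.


P = nRT/V = 7.3170 * 8.314 * 780.0220 / 0.0710
= 47451.4980 / 0.0710 = 668330.9574 Pa = 668.3310 kPa

668.3310 kPa


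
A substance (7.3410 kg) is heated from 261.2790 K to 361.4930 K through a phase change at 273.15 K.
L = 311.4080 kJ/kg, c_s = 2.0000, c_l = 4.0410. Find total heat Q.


Q1 (sensible, solid) = 7.3410 * 2.0000 * 11.8710 = 174.2900 kJ
Q2 (latent) = 7.3410 * 311.4080 = 2286.0461 kJ
Q3 (sensible, liquid) = 7.3410 * 4.0410 * 88.3430 = 2620.6934 kJ
Q_total = 5081.0296 kJ

5081.0296 kJ


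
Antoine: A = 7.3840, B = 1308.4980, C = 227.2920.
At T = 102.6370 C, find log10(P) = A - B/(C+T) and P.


C+T = 329.9290
B/(C+T) = 3.9660
log10(P) = 7.3840 - 3.9660 = 3.4180
P = 10^3.4180 = 2618.1906 mmHg

2618.1906 mmHg


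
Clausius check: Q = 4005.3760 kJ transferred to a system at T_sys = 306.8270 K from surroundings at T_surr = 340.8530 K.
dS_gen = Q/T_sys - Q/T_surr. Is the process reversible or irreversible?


dS_sys = 4005.3760/306.8270 = 13.0542 kJ/K
dS_surr = -4005.3760/340.8530 = -11.7510 kJ/K
dS_gen = 13.0542 - 11.7510 = 1.3031 kJ/K (irreversible)

dS_gen = 1.3031 kJ/K, irreversible


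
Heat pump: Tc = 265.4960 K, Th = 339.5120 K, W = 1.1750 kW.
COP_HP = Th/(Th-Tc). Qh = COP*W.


COP = 339.5120 / 74.0160 = 4.5870
Qh = 4.5870 * 1.1750 = 5.3897 kW

COP = 4.5870, Qh = 5.3897 kW


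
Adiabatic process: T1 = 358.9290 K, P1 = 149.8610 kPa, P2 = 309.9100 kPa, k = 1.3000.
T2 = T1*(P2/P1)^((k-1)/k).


(k-1)/k = 0.2308
(P2/P1)^exp = 1.1825
T2 = 358.9290 * 1.1825 = 424.4505 K

424.4505 K


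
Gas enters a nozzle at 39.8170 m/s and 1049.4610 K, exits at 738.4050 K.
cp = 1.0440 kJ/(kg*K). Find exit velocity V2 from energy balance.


dT = 311.0560 K
2*cp*1000*dT = 649484.9280
V1^2 = 1585.3935
V2 = sqrt(651070.3215) = 806.8893 m/s

806.8893 m/s


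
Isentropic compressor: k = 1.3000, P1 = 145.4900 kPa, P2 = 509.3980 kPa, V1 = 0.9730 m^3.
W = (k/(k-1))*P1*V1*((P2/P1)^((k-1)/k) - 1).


(k-1)/k = 0.2308
(P2/P1)^exp = 1.3353
W = 4.3333 * 145.4900 * 0.9730 * (1.3353 - 1) = 205.7059 kJ

205.7059 kJ


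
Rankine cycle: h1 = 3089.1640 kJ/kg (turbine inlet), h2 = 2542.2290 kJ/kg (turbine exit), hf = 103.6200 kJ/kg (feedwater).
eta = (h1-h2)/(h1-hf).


W = 546.9350 kJ/kg
Q_in = 2985.5440 kJ/kg
eta = 0.1832 = 18.3194%

eta = 18.3194%


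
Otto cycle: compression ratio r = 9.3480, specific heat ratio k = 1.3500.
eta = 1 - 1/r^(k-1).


r^(k-1) = 2.1865
eta = 1 - 1/2.1865 = 0.5427 = 54.2650%

54.2650%


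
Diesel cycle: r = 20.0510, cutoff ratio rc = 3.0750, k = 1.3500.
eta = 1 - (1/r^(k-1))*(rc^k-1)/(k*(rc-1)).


r^(k-1) = 2.8559
rc^k = 4.5561
eta = 0.5555 = 55.5500%

55.5500%


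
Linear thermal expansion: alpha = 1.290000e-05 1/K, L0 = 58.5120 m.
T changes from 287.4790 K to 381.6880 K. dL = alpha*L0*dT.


dT = 94.2090 K
dL = 1.290000e-05 * 58.5120 * 94.2090 = 0.071109 m
L_final = 58.583109 m

dL = 0.071109 m


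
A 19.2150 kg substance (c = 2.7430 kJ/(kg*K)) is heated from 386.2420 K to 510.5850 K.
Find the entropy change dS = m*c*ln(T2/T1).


T2/T1 = 1.3219
ln(T2/T1) = 0.2791
dS = 19.2150 * 2.7430 * 0.2791 = 14.7101 kJ/K

14.7101 kJ/K


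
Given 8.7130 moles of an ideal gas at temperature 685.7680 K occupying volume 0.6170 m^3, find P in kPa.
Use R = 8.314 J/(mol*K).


P = nRT/V = 8.7130 * 8.314 * 685.7680 / 0.6170
= 49676.9530 / 0.6170 = 80513.7002 Pa = 80.5137 kPa

80.5137 kPa


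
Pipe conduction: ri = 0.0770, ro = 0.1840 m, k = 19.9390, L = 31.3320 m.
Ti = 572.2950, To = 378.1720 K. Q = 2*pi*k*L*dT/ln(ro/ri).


dT = 194.1230 K
ln(ro/ri) = 0.8711
Q = 2*pi*19.9390*31.3320*194.1230 / 0.8711 = 874712.2653 W

874712.2653 W


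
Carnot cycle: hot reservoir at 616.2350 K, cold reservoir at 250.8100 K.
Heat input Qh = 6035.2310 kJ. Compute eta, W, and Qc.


eta = 1 - 250.8100/616.2350 = 0.5930
W = 0.5930 * 6035.2310 = 3578.8689 kJ
Qc = 6035.2310 - 3578.8689 = 2456.3621 kJ

eta = 59.2996%, W = 3578.8689 kJ, Qc = 2456.3621 kJ


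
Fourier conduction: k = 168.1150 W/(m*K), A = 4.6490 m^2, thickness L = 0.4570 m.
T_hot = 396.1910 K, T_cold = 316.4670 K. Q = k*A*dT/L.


dT = 79.7240 K
Q = 168.1150 * 4.6490 * 79.7240 / 0.4570 = 136344.8980 W

136344.8980 W


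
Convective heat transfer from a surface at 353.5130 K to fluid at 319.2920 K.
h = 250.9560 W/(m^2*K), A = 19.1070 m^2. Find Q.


dT = 34.2210 K
Q = 250.9560 * 19.1070 * 34.2210 = 164090.2525 W

164090.2525 W


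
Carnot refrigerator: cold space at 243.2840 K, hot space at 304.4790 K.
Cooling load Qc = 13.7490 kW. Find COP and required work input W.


COP = 243.2840 / 61.1950 = 3.9756
W = 13.7490 / 3.9756 = 3.4584 kW

COP = 3.9756, W = 3.4584 kW


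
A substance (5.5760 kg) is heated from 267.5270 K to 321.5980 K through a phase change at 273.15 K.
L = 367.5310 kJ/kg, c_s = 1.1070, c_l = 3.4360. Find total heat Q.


Q1 (sensible, solid) = 5.5760 * 1.1070 * 5.6230 = 34.7087 kJ
Q2 (latent) = 5.5760 * 367.5310 = 2049.3529 kJ
Q3 (sensible, liquid) = 5.5760 * 3.4360 * 48.4480 = 928.2218 kJ
Q_total = 3012.2834 kJ

3012.2834 kJ


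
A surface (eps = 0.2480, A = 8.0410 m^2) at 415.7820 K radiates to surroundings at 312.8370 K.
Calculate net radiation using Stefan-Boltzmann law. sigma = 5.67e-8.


T^4 = 2.9886e+10
Tsurr^4 = 9.5779e+09
Q = 0.2480 * 5.67e-8 * 8.0410 * 2.0308e+10 = 2296.1785 W

2296.1785 W


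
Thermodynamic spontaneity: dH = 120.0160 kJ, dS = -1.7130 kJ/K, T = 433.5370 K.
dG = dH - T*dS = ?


T*dS = 433.5370 * -1.7130 = -742.6489 kJ
dG = 120.0160 + 742.6489 = 862.6649 kJ (non-spontaneous)

dG = 862.6649 kJ, non-spontaneous


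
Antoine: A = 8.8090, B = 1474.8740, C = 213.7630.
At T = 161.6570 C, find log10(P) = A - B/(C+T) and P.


C+T = 375.4200
B/(C+T) = 3.9286
log10(P) = 8.8090 - 3.9286 = 4.8804
P = 10^4.8804 = 75928.1285 mmHg

75928.1285 mmHg


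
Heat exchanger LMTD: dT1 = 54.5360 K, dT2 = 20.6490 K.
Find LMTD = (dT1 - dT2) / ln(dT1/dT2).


dT1/dT2 = 2.6411
ln(dT1/dT2) = 0.9712
LMTD = 33.8870 / 0.9712 = 34.8921 K

34.8921 K


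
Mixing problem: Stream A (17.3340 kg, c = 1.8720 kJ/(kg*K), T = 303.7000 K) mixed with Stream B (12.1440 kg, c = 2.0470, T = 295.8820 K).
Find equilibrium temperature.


num = 17210.0986
den = 57.3080
Tf = 300.3087 K

300.3087 K


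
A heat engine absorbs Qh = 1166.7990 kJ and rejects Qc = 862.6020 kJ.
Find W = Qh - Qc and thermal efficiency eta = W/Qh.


W = 1166.7990 - 862.6020 = 304.1970 kJ
eta = 304.1970 / 1166.7990 = 0.2607 = 26.0711%

W = 304.1970 kJ, eta = 26.0711%


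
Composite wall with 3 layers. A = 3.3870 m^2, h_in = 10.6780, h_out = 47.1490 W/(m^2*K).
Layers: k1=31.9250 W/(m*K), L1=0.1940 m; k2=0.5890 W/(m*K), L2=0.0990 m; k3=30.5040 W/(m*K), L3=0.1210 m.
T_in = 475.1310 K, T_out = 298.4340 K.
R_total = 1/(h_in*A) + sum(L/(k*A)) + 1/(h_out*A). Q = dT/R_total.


R_conv_in = 1/(10.6780*3.3870) = 0.0276
R_1 = 0.1940/(31.9250*3.3870) = 0.0018
R_2 = 0.0990/(0.5890*3.3870) = 0.0496
R_3 = 0.1210/(30.5040*3.3870) = 0.0012
R_conv_out = 1/(47.1490*3.3870) = 0.0063
R_total = 0.0865 K/W
Q = 176.6970 / 0.0865 = 2042.6752 W

R_total = 0.0865 K/W, Q = 2042.6752 W


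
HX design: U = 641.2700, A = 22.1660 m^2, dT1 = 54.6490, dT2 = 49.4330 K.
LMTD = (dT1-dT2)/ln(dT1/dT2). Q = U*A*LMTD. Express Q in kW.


LMTD = 51.9974 K
Q = 641.2700 * 22.1660 * 51.9974 = 739111.4324 W = 739.1114 kW

739.1114 kW


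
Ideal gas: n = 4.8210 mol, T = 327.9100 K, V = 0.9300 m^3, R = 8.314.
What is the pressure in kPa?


P = nRT/V = 4.8210 * 8.314 * 327.9100 / 0.9300
= 13143.2211 / 0.9300 = 14132.4958 Pa = 14.1325 kPa

14.1325 kPa


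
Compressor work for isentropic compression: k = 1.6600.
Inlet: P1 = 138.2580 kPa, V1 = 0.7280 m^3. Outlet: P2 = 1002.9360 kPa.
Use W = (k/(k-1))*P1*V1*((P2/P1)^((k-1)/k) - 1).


(k-1)/k = 0.3976
(P2/P1)^exp = 2.1987
W = 2.5152 * 138.2580 * 0.7280 * (2.1987 - 1) = 303.4481 kJ

303.4481 kJ


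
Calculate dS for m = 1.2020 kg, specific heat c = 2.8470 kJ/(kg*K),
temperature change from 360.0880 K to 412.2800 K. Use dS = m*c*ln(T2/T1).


T2/T1 = 1.1449
ln(T2/T1) = 0.1354
dS = 1.2020 * 2.8470 * 0.1354 = 0.4632 kJ/K

0.4632 kJ/K


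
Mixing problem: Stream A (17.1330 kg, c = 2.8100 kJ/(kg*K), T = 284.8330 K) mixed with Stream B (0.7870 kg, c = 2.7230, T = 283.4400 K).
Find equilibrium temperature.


num = 14320.3353
den = 50.2867
Tf = 284.7736 K

284.7736 K


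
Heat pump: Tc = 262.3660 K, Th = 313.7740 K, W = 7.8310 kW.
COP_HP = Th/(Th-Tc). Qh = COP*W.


COP = 313.7740 / 51.4080 = 6.1036
Qh = 6.1036 * 7.8310 = 47.7973 kW

COP = 6.1036, Qh = 47.7973 kW


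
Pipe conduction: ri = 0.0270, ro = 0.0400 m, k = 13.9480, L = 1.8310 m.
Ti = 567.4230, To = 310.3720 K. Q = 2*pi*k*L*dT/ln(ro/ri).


dT = 257.0510 K
ln(ro/ri) = 0.3930
Q = 2*pi*13.9480*1.8310*257.0510 / 0.3930 = 104944.5376 W

104944.5376 W


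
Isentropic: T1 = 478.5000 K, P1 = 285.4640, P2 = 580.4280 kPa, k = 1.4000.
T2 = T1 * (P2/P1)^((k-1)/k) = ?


(k-1)/k = 0.2857
(P2/P1)^exp = 1.2248
T2 = 478.5000 * 1.2248 = 586.0548 K

586.0548 K


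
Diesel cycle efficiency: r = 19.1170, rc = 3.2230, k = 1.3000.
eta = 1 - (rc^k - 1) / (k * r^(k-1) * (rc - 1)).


r^(k-1) = 2.4234
rc^k = 4.5787
eta = 0.4890 = 48.9011%

48.9011%


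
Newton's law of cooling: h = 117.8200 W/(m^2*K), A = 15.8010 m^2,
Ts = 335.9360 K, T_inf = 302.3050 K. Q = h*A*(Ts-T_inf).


dT = 33.6310 K
Q = 117.8200 * 15.8010 * 33.6310 = 62609.9522 W

62609.9522 W


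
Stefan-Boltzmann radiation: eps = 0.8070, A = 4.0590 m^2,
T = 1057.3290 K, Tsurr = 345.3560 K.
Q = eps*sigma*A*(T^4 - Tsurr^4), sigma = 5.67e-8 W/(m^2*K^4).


T^4 = 1.2498e+12
Tsurr^4 = 1.4226e+10
Q = 0.8070 * 5.67e-8 * 4.0590 * 1.2356e+12 = 229479.8897 W

229479.8897 W


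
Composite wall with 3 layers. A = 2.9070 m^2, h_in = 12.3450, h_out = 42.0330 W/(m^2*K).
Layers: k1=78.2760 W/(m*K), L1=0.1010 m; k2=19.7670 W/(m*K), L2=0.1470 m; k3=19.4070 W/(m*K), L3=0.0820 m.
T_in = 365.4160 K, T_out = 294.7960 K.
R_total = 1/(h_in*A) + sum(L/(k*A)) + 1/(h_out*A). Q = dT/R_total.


R_conv_in = 1/(12.3450*2.9070) = 0.0279
R_1 = 0.1010/(78.2760*2.9070) = 0.0004
R_2 = 0.1470/(19.7670*2.9070) = 0.0026
R_3 = 0.0820/(19.4070*2.9070) = 0.0015
R_conv_out = 1/(42.0330*2.9070) = 0.0082
R_total = 0.0405 K/W
Q = 70.6200 / 0.0405 = 1743.4963 W

R_total = 0.0405 K/W, Q = 1743.4963 W


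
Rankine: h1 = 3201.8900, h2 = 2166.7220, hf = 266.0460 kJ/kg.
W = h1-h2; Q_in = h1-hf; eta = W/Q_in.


W = 1035.1680 kJ/kg
Q_in = 2935.8440 kJ/kg
eta = 0.3526 = 35.2596%

eta = 35.2596%


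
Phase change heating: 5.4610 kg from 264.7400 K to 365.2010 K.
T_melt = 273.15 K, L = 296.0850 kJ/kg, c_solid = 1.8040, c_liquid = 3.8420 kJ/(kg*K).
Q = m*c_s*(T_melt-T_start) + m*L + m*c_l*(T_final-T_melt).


Q1 (sensible, solid) = 5.4610 * 1.8040 * 8.4100 = 82.8523 kJ
Q2 (latent) = 5.4610 * 296.0850 = 1616.9202 kJ
Q3 (sensible, liquid) = 5.4610 * 3.8420 * 92.0510 = 1931.3369 kJ
Q_total = 3631.1095 kJ

3631.1095 kJ


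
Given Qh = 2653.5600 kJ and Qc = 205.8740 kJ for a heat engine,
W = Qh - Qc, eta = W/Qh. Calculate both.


W = 2653.5600 - 205.8740 = 2447.6860 kJ
eta = 2447.6860 / 2653.5600 = 0.9224 = 92.2416%

W = 2447.6860 kJ, eta = 92.2416%


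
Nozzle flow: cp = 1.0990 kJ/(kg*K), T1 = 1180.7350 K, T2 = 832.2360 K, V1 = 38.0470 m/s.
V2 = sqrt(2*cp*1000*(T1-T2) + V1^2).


dT = 348.4990 K
2*cp*1000*dT = 766000.8020
V1^2 = 1447.5742
V2 = sqrt(767448.3762) = 876.0413 m/s

876.0413 m/s


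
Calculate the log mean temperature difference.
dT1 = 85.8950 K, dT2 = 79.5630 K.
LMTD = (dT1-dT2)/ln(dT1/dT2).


dT1/dT2 = 1.0796
ln(dT1/dT2) = 0.0766
LMTD = 6.3320 / 0.0766 = 82.6886 K

82.6886 K


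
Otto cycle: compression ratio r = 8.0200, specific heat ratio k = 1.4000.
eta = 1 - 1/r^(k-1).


r^(k-1) = 2.2997
eta = 1 - 1/2.2997 = 0.5652 = 56.5159%

56.5159%


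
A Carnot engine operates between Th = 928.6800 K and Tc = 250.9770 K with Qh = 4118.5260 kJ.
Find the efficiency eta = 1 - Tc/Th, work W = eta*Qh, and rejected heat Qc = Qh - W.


eta = 1 - 250.9770/928.6800 = 0.7297
W = 0.7297 * 4118.5260 = 3005.4889 kJ
Qc = 4118.5260 - 3005.4889 = 1113.0371 kJ

eta = 72.9749%, W = 3005.4889 kJ, Qc = 1113.0371 kJ


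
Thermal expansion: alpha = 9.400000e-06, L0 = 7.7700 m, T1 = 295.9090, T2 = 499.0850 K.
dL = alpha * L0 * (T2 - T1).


dT = 203.1760 K
dL = 9.400000e-06 * 7.7700 * 203.1760 = 0.014840 m
L_final = 7.784840 m

dL = 0.014840 m


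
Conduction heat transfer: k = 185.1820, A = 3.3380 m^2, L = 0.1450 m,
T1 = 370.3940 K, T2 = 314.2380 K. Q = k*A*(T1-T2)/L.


dT = 56.1560 K
Q = 185.1820 * 3.3380 * 56.1560 / 0.1450 = 239394.0024 W

239394.0024 W


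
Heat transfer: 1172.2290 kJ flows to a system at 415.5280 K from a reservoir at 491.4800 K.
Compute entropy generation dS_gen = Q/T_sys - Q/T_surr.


dS_sys = 1172.2290/415.5280 = 2.8211 kJ/K
dS_surr = -1172.2290/491.4800 = -2.3851 kJ/K
dS_gen = 2.8211 - 2.3851 = 0.4360 kJ/K (irreversible)

dS_gen = 0.4360 kJ/K, irreversible


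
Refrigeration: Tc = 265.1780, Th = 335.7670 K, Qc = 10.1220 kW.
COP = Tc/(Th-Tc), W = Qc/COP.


COP = 265.1780 / 70.5890 = 3.7566
W = 10.1220 / 3.7566 = 2.6944 kW

COP = 3.7566, W = 2.6944 kW


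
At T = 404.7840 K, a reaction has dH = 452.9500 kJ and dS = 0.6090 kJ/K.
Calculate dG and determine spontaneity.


T*dS = 404.7840 * 0.6090 = 246.5135 kJ
dG = 452.9500 - 246.5135 = 206.4365 kJ (non-spontaneous)

dG = 206.4365 kJ, non-spontaneous


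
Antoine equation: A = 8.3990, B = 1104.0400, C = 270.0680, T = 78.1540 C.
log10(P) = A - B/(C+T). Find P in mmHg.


C+T = 348.2220
B/(C+T) = 3.1705
log10(P) = 8.3990 - 3.1705 = 5.2285
P = 10^5.2285 = 169236.4196 mmHg

169236.4196 mmHg


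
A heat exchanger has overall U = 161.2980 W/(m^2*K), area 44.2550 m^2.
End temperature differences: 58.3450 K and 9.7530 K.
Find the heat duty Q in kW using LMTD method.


LMTD = 27.1646 K
Q = 161.2980 * 44.2550 * 27.1646 = 193907.5071 W = 193.9075 kW

193.9075 kW


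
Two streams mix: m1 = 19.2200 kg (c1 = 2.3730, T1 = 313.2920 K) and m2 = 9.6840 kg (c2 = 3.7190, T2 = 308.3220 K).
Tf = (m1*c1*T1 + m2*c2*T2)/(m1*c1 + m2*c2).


num = 25393.1076
den = 81.6239
Tf = 311.0991 K

311.0991 K


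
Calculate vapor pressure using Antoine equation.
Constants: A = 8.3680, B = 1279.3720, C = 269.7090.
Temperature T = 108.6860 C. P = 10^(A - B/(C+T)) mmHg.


C+T = 378.3950
B/(C+T) = 3.3810
log10(P) = 8.3680 - 3.3810 = 4.9870
P = 10^4.9870 = 97040.0689 mmHg

97040.0689 mmHg


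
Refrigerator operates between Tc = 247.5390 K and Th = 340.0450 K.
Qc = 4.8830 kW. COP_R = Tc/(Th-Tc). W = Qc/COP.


COP = 247.5390 / 92.5060 = 2.6759
W = 4.8830 / 2.6759 = 1.8248 kW

COP = 2.6759, W = 1.8248 kW


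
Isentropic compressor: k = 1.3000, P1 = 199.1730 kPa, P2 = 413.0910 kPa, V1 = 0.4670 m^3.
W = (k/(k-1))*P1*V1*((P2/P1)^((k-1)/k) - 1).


(k-1)/k = 0.2308
(P2/P1)^exp = 1.1833
W = 4.3333 * 199.1730 * 0.4670 * (1.1833 - 1) = 73.8988 kJ

73.8988 kJ


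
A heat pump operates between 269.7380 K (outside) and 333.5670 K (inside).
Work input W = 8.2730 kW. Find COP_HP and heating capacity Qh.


COP = 333.5670 / 63.8290 = 5.2259
Qh = 5.2259 * 8.2730 = 43.2343 kW

COP = 5.2259, Qh = 43.2343 kW


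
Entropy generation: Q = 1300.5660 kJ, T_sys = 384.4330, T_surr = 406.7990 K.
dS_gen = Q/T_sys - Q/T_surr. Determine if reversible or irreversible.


dS_sys = 1300.5660/384.4330 = 3.3831 kJ/K
dS_surr = -1300.5660/406.7990 = -3.1971 kJ/K
dS_gen = 3.3831 - 3.1971 = 0.1860 kJ/K (irreversible)

dS_gen = 0.1860 kJ/K, irreversible


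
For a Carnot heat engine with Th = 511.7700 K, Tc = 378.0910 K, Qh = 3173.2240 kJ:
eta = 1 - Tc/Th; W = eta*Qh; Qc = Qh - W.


eta = 1 - 378.0910/511.7700 = 0.2612
W = 0.2612 * 3173.2240 = 828.8751 kJ
Qc = 3173.2240 - 828.8751 = 2344.3489 kJ

eta = 26.1209%, W = 828.8751 kJ, Qc = 2344.3489 kJ


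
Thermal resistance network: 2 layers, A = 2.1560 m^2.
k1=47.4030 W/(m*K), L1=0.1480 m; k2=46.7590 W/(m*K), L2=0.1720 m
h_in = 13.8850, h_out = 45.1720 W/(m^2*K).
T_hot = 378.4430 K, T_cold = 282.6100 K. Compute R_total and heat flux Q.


R_conv_in = 1/(13.8850*2.1560) = 0.0334
R_1 = 0.1480/(47.4030*2.1560) = 0.0014
R_2 = 0.1720/(46.7590*2.1560) = 0.0017
R_conv_out = 1/(45.1720*2.1560) = 0.0103
R_total = 0.0468 K/W
Q = 95.8330 / 0.0468 = 2046.5459 W

R_total = 0.0468 K/W, Q = 2046.5459 W


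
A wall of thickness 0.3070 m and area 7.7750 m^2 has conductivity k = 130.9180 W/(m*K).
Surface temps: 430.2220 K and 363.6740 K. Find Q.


dT = 66.5480 K
Q = 130.9180 * 7.7750 * 66.5480 / 0.3070 = 220646.1695 W

220646.1695 W


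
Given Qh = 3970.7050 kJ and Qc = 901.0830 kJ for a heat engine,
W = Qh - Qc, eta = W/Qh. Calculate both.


W = 3970.7050 - 901.0830 = 3069.6220 kJ
eta = 3069.6220 / 3970.7050 = 0.7731 = 77.3067%

W = 3069.6220 kJ, eta = 77.3067%


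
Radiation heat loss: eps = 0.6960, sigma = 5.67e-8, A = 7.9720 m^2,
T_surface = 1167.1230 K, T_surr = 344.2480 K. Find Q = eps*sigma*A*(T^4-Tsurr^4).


T^4 = 1.8555e+12
Tsurr^4 = 1.4044e+10
Q = 0.6960 * 5.67e-8 * 7.9720 * 1.8415e+12 = 579330.7327 W

579330.7327 W


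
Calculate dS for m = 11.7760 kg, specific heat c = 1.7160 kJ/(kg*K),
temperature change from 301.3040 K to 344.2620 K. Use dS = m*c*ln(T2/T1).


T2/T1 = 1.1426
ln(T2/T1) = 0.1333
dS = 11.7760 * 1.7160 * 0.1333 = 2.6933 kJ/K

2.6933 kJ/K


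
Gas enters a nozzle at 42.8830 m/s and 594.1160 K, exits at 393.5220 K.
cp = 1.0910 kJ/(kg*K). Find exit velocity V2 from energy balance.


dT = 200.5940 K
2*cp*1000*dT = 437696.1080
V1^2 = 1838.9517
V2 = sqrt(439535.0597) = 662.9744 m/s

662.9744 m/s


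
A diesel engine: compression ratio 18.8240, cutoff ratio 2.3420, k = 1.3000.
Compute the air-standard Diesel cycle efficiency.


r^(k-1) = 2.4122
rc^k = 3.0232
eta = 0.5192 = 51.9245%

51.9245%


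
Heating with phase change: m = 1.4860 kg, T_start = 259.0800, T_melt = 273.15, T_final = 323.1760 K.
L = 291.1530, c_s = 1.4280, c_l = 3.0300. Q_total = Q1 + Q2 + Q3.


Q1 (sensible, solid) = 1.4860 * 1.4280 * 14.0700 = 29.8567 kJ
Q2 (latent) = 1.4860 * 291.1530 = 432.6534 kJ
Q3 (sensible, liquid) = 1.4860 * 3.0300 * 50.0260 = 225.2461 kJ
Q_total = 687.7561 kJ

687.7561 kJ


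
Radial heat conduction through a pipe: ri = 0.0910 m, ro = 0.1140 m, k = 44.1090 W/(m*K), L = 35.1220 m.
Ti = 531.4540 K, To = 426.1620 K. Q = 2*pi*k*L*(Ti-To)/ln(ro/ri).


dT = 105.2920 K
ln(ro/ri) = 0.2253
Q = 2*pi*44.1090*35.1220*105.2920 / 0.2253 = 4548261.6783 W

4548261.6783 W


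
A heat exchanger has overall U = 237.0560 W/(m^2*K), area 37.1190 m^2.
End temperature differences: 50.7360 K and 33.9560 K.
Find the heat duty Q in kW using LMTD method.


LMTD = 41.7860 K
Q = 237.0560 * 37.1190 * 41.7860 = 367686.5592 W = 367.6866 kW

367.6866 kW


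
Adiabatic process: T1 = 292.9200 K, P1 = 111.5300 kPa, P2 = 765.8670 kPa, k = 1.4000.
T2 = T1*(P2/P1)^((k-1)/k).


(k-1)/k = 0.2857
(P2/P1)^exp = 1.7341
T2 = 292.9200 * 1.7341 = 507.9533 K

507.9533 K


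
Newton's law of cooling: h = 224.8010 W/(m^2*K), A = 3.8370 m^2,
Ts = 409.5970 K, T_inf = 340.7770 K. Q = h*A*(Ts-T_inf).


dT = 68.8200 K
Q = 224.8010 * 3.8370 * 68.8200 = 59361.4781 W

59361.4781 W


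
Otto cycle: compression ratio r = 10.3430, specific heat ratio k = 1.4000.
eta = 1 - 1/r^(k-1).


r^(k-1) = 2.5460
eta = 1 - 1/2.5460 = 0.6072 = 60.7227%

60.7227%


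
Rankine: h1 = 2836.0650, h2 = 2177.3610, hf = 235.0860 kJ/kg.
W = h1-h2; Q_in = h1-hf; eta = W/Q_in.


W = 658.7040 kJ/kg
Q_in = 2600.9790 kJ/kg
eta = 0.2533 = 25.3252%

eta = 25.3252%


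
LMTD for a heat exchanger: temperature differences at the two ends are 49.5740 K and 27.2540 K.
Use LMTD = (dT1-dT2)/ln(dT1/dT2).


dT1/dT2 = 1.8190
ln(dT1/dT2) = 0.5983
LMTD = 22.3200 / 0.5983 = 37.3078 K

37.3078 K


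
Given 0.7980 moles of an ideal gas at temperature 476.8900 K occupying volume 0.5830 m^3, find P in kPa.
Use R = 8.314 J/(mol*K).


P = nRT/V = 0.7980 * 8.314 * 476.8900 / 0.5830
= 3163.9610 / 0.5830 = 5427.0344 Pa = 5.4270 kPa

5.4270 kPa


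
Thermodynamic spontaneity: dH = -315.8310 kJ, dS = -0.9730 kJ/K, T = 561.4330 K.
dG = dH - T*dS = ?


T*dS = 561.4330 * -0.9730 = -546.2743 kJ
dG = -315.8310 + 546.2743 = 230.4433 kJ (non-spontaneous)

dG = 230.4433 kJ, non-spontaneous


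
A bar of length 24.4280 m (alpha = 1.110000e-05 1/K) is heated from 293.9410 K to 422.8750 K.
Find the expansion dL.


dT = 128.9340 K
dL = 1.110000e-05 * 24.4280 * 128.9340 = 0.034961 m
L_final = 24.462961 m

dL = 0.034961 m


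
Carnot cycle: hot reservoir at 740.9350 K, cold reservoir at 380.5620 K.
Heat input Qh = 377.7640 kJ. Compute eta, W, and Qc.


eta = 1 - 380.5620/740.9350 = 0.4864
W = 0.4864 * 377.7640 = 183.7353 kJ
Qc = 377.7640 - 183.7353 = 194.0287 kJ

eta = 48.6376%, W = 183.7353 kJ, Qc = 194.0287 kJ


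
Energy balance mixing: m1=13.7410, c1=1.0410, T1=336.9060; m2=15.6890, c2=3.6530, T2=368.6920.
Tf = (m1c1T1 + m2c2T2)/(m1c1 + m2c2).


num = 25949.6771
den = 71.6163
Tf = 362.3432 K

362.3432 K


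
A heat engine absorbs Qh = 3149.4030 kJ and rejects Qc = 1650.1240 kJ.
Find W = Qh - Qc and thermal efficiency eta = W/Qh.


W = 3149.4030 - 1650.1240 = 1499.2790 kJ
eta = 1499.2790 / 3149.4030 = 0.4761 = 47.6052%

W = 1499.2790 kJ, eta = 47.6052%


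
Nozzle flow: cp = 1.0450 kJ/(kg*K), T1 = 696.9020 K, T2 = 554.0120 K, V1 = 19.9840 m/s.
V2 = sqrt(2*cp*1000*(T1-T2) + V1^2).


dT = 142.8900 K
2*cp*1000*dT = 298640.1000
V1^2 = 399.3603
V2 = sqrt(299039.4603) = 546.8450 m/s

546.8450 m/s


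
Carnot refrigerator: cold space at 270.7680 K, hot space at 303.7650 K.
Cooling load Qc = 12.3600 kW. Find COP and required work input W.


COP = 270.7680 / 32.9970 = 8.2058
W = 12.3600 / 8.2058 = 1.5062 kW

COP = 8.2058, W = 1.5062 kW


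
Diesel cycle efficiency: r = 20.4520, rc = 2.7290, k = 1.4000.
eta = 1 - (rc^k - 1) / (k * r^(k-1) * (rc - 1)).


r^(k-1) = 3.3442
rc^k = 4.0776
eta = 0.6198 = 61.9815%

61.9815%


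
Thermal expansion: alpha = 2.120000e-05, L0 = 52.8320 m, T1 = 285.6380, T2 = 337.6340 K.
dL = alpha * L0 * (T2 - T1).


dT = 51.9960 K
dL = 2.120000e-05 * 52.8320 * 51.9960 = 0.058238 m
L_final = 52.890238 m

dL = 0.058238 m


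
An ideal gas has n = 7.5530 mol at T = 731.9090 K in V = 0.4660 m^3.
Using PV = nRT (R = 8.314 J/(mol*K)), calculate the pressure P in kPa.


P = nRT/V = 7.5530 * 8.314 * 731.9090 / 0.4660
= 45960.6955 / 0.4660 = 98628.1020 Pa = 98.6281 kPa

98.6281 kPa


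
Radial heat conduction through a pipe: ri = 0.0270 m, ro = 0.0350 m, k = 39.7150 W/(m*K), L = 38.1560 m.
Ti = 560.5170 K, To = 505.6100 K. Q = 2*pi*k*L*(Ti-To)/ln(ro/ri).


dT = 54.9070 K
ln(ro/ri) = 0.2595
Q = 2*pi*39.7150*38.1560*54.9070 / 0.2595 = 2014507.5179 W

2014507.5179 W


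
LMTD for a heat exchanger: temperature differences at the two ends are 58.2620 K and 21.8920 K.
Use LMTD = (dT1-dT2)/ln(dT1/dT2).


dT1/dT2 = 2.6613
ln(dT1/dT2) = 0.9788
LMTD = 36.3700 / 0.9788 = 37.1567 K

37.1567 K


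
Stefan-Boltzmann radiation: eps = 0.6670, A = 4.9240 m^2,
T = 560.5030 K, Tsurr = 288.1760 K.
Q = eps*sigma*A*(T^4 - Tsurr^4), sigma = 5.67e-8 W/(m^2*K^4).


T^4 = 9.8699e+10
Tsurr^4 = 6.8965e+09
Q = 0.6670 * 5.67e-8 * 4.9240 * 9.1802e+10 = 17095.4366 W

17095.4366 W


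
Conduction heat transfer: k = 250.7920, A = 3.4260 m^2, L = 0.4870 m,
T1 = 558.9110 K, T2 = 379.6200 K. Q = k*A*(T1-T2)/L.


dT = 179.2910 K
Q = 250.7920 * 3.4260 * 179.2910 / 0.4870 = 316322.8506 W

316322.8506 W


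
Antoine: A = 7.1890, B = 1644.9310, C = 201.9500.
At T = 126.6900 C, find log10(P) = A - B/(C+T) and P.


C+T = 328.6400
B/(C+T) = 5.0053
log10(P) = 7.1890 - 5.0053 = 2.1837
P = 10^2.1837 = 152.6627 mmHg

152.6627 mmHg


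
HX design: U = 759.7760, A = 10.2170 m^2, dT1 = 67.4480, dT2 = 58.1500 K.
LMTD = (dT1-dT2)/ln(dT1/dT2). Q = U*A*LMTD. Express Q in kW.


LMTD = 62.6841 K
Q = 759.7760 * 10.2170 * 62.6841 = 486593.6422 W = 486.5936 kW

486.5936 kW


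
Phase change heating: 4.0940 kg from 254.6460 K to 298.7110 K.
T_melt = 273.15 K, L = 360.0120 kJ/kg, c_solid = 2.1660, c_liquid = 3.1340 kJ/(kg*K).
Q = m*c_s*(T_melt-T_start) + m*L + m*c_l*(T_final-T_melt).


Q1 (sensible, solid) = 4.0940 * 2.1660 * 18.5040 = 164.0861 kJ
Q2 (latent) = 4.0940 * 360.0120 = 1473.8891 kJ
Q3 (sensible, liquid) = 4.0940 * 3.1340 * 25.5610 = 327.9629 kJ
Q_total = 1965.9381 kJ

1965.9381 kJ


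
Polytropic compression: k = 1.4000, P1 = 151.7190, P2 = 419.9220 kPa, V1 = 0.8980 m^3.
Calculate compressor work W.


(k-1)/k = 0.2857
(P2/P1)^exp = 1.3376
W = 3.5000 * 151.7190 * 0.8980 * (1.3376 - 1) = 160.9799 kJ

160.9799 kJ


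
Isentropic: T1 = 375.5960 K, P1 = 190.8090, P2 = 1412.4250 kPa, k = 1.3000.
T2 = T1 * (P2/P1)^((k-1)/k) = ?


(k-1)/k = 0.2308
(P2/P1)^exp = 1.5872
T2 = 375.5960 * 1.5872 = 596.1342 K

596.1342 K


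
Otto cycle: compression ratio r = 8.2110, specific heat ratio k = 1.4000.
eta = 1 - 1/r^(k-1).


r^(k-1) = 2.3214
eta = 1 - 1/2.3214 = 0.5692 = 56.9234%

56.9234%


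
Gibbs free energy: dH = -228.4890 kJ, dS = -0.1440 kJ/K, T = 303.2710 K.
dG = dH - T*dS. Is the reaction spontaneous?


T*dS = 303.2710 * -0.1440 = -43.6710 kJ
dG = -228.4890 + 43.6710 = -184.8180 kJ (spontaneous)

dG = -184.8180 kJ, spontaneous


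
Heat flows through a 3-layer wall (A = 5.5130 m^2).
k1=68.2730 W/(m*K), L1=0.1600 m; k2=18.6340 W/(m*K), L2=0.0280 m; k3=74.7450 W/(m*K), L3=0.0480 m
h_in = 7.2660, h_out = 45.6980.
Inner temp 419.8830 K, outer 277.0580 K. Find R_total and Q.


R_conv_in = 1/(7.2660*5.5130) = 0.0250
R_1 = 0.1600/(68.2730*5.5130) = 0.0004
R_2 = 0.0280/(18.6340*5.5130) = 0.0003
R_3 = 0.0480/(74.7450*5.5130) = 0.0001
R_conv_out = 1/(45.6980*5.5130) = 0.0040
R_total = 0.0297 K/W
Q = 142.8250 / 0.0297 = 4801.2298 W

R_total = 0.0297 K/W, Q = 4801.2298 W


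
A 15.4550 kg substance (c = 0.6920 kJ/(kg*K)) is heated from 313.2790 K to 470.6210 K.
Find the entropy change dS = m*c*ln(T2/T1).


T2/T1 = 1.5022
ln(T2/T1) = 0.4070
dS = 15.4550 * 0.6920 * 0.4070 = 4.3524 kJ/K

4.3524 kJ/K


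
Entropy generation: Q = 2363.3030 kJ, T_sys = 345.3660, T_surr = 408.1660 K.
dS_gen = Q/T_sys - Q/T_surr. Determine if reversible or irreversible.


dS_sys = 2363.3030/345.3660 = 6.8429 kJ/K
dS_surr = -2363.3030/408.1660 = -5.7901 kJ/K
dS_gen = 6.8429 - 5.7901 = 1.0528 kJ/K (irreversible)

dS_gen = 1.0528 kJ/K, irreversible


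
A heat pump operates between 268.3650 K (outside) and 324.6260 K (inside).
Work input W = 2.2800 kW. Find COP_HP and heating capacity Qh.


COP = 324.6260 / 56.2610 = 5.7700
Qh = 5.7700 * 2.2800 = 13.1556 kW

COP = 5.7700, Qh = 13.1556 kW


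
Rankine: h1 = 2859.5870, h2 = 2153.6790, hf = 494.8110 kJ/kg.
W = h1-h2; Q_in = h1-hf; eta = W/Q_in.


W = 705.9080 kJ/kg
Q_in = 2364.7760 kJ/kg
eta = 0.2985 = 29.8509%

eta = 29.8509%


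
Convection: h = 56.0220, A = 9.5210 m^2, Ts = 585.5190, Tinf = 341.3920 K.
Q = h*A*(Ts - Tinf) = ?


dT = 244.1270 K
Q = 56.0220 * 9.5210 * 244.1270 = 130213.7927 W

130213.7927 W


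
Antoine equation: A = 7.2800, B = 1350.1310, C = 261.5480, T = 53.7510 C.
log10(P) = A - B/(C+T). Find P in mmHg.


C+T = 315.2990
B/(C+T) = 4.2821
log10(P) = 7.2800 - 4.2821 = 2.9979
P = 10^2.9979 = 995.2551 mmHg

995.2551 mmHg


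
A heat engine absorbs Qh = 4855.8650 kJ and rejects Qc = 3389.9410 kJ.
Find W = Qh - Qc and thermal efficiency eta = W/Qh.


W = 4855.8650 - 3389.9410 = 1465.9240 kJ
eta = 1465.9240 / 4855.8650 = 0.3019 = 30.1887%

W = 1465.9240 kJ, eta = 30.1887%


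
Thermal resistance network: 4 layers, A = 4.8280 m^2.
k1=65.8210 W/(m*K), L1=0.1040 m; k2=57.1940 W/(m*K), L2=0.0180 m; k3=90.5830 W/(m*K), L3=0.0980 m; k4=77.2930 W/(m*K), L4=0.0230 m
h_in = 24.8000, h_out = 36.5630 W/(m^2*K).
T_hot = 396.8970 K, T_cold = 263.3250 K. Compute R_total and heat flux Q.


R_conv_in = 1/(24.8000*4.8280) = 0.0084
R_1 = 0.1040/(65.8210*4.8280) = 0.0003
R_2 = 0.0180/(57.1940*4.8280) = 6.5186e-05
R_3 = 0.0980/(90.5830*4.8280) = 0.0002
R_4 = 0.0230/(77.2930*4.8280) = 6.1634e-05
R_conv_out = 1/(36.5630*4.8280) = 0.0057
R_total = 0.0147 K/W
Q = 133.5720 / 0.0147 = 9089.7011 W

R_total = 0.0147 K/W, Q = 9089.7011 W
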